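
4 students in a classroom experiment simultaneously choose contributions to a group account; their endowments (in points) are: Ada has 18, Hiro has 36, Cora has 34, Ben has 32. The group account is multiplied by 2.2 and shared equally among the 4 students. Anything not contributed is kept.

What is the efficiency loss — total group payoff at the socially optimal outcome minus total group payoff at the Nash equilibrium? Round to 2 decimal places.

The private return per contributed unit is 2.2/4 = 0.5500 < 1 for every player regardless of endowment, so the Nash equilibrium is zero contribution and the group total is Σ E_j = 18 + 36 + 34 + 32 = 120.
Each contributed unit returns 2.200 to the group, so the social optimum is full contribution by everyone: group total = 2.200 × 120 = 264.00.
Efficiency loss = (2.200 − 1) × 120 = 144.00.

144.00 points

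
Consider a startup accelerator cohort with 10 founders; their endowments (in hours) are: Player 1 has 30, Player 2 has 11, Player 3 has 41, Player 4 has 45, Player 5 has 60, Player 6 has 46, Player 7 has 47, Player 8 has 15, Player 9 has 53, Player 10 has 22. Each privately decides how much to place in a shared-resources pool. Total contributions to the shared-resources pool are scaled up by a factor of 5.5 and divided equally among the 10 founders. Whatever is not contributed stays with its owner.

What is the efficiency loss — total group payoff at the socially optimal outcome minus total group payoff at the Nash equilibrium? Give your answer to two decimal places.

1665.00 hours

The private return per contributed unit is 5.5/10 = 0.5500 < 1 for every player regardless of endowment, so the Nash equilibrium is zero contribution and the group total is Σ E_j = 30 + 11 + 41 + 45 + 60 + 46 + 47 + 15 + 53 + 22 = 370.
Each contributed unit returns 5.500 to the group, so the social optimum is full contribution by everyone: group total = 5.500 × 370 = 2035.00.
Efficiency loss = (5.500 − 1) × 370 = 1665.00.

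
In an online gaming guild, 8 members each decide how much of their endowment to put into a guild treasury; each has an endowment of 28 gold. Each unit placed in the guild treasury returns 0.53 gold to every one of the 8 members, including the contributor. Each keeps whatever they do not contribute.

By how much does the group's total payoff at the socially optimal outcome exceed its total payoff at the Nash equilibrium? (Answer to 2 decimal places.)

The private return per contributed unit is 0.53 < 1, so contributing 0 is dominant for every player. At the Nash equilibrium everyone keeps their 28, and the group total is 8 × 28 = 224.
Each contributed unit returns 4.240 to the group as a whole (0.53 to each of 8 players), which exceeds 1, so the social optimum is full contribution: group total = 4.240 × 224 = 949.76.
Efficiency loss = 949.76 − 224 = 725.76.

725.76 gold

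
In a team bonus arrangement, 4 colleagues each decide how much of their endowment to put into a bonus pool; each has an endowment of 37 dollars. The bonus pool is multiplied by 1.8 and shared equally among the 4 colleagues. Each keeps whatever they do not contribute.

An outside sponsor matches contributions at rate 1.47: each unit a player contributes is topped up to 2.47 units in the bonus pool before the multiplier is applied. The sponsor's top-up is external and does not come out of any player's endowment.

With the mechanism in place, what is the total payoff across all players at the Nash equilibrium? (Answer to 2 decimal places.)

Under the mechanism each unit contributed yields 1.8 × 2.47 / 4 = 1.1115 back to its contributor per unit of net cost, which exceeds 1, making full contribution the dominant choice for everyone.
So the Nash equilibrium is full contribution by all 4; the group earns 1.8 × 2.47 × 148 = 658.01.

658.01 dollars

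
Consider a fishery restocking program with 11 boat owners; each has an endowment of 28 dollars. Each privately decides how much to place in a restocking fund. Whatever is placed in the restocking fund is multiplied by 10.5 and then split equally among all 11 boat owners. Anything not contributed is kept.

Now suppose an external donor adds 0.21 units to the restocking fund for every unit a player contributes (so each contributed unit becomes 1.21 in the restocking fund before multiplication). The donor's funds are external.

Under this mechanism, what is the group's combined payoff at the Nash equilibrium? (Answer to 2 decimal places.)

Under the mechanism each unit contributed yields 10.5 × 1.21 / 11 = 1.1550 back to its contributor per unit of net cost, which exceeds 1, making full contribution the dominant choice for everyone.
So the Nash equilibrium is full contribution by all 11; the group earns 10.5 × 1.21 × 308 = 3913.14.

3913.14 dollars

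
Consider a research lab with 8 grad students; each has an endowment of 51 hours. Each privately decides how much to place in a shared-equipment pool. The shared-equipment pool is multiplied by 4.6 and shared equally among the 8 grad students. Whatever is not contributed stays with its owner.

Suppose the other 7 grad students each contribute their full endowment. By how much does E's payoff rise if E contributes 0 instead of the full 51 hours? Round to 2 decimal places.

Switching from a contribution of 51 to 0 lets E keep an extra 51 hours, but lowers the shared-equipment pool by 51, which costs E their own share of that drop: 4.6/8 × 51 = 29.32.
Net gain = 51 − 29.32 = 21.68. The private return per contributed unit (0.5750) is below 1, so free-riding is indeed the best response regardless of what the others do.

21.68 hours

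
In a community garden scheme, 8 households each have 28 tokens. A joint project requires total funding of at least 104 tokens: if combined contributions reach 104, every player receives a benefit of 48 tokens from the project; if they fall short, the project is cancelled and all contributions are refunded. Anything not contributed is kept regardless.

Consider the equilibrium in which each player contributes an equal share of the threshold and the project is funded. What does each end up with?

63 tokens

Equal share of the threshold: 104/8 = 13.
At this profile no one gains by cutting their contribution: any cut drops the total below 104, the project is cancelled, contributions are refunded, and the deviator ends with 28, which is less than 28 − 13 + 48 = 63. Contributing more than 13 just wastes the excess. So contributing exactly 13 is a best response.
Each player's payoff: 28 − 13 + 48 = 63.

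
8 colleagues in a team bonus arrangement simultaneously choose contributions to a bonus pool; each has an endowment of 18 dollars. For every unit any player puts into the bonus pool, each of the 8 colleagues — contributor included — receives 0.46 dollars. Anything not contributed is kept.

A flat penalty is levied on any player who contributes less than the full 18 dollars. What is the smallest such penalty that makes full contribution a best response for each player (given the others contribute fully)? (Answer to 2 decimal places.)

9.72 dollars

Given the others contribute fully, the best deviation is to contribute 0 (any partial contribution still incurs the fine and gives up units whose private return 0.46 is below 1).
Deviating from 18 to 0 saves 18 dollars but forfeits the deviator's share of the drop in the bonus pool: 0.46 × 18 = 8.28.
So the deviation gain is 18 − 8.28 = 9.72, and the fine must be at least 9.72 dollars to wipe it out.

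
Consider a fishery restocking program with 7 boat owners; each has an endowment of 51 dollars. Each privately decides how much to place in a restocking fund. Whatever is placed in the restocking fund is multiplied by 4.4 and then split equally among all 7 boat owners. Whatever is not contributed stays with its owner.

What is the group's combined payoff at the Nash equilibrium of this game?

357.00 dollars

Each contributed unit returns 4.4/7 = 0.6286 to its contributor — below 1 — so contributing 0 is dominant for every player. At the Nash equilibrium everyone keeps their 51, and the group total is 7 × 51 = 357.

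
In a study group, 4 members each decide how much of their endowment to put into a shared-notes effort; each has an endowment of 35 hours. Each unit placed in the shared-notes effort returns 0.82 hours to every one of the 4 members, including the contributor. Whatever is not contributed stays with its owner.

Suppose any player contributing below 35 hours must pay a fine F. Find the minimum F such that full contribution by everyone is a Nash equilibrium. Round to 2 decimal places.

6.30 hours

Given the others contribute fully, the best deviation is to contribute 0 (any partial contribution still incurs the fine and gives up units whose private return 0.82 is below 1).
Deviating from 35 to 0 saves 35 hours but forfeits the deviator's share of the drop in the shared-notes effort: 0.82 × 35 = 28.70.
So the deviation gain is 35 − 28.70 = 6.30, and the fine must be at least 6.30 hours to wipe it out.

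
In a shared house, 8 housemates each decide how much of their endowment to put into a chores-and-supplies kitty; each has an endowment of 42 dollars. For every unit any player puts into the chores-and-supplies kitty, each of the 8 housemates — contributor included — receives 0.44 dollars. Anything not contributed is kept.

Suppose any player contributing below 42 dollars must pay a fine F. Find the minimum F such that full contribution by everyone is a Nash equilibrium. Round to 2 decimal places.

Given the others contribute fully, the best deviation is to contribute 0 (any partial contribution still incurs the fine and gives up units whose private return 0.44 is below 1).
Deviating from 42 to 0 saves 42 dollars but forfeits the deviator's share of the drop in the chores-and-supplies kitty: 0.44 × 42 = 18.48.
So the deviation gain is 42 − 18.48 = 23.52, and the fine must be at least 23.52 dollars to wipe it out.

23.52 dollars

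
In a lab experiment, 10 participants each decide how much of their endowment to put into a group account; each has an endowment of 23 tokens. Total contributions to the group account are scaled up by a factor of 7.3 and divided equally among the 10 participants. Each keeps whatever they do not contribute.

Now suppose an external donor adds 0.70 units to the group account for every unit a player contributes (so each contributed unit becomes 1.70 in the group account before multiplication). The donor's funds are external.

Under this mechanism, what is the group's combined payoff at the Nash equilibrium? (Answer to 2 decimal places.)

The effective private return per unit is now 7.3 × 1.70 / 10 = 1.2410 > 1, so every player's dominant strategy flips to full contribution.
At the Nash equilibrium everyone contributes 23. Group total payoff = 7.3 × 1.70 × 230 = 2854.30.

2854.30 tokens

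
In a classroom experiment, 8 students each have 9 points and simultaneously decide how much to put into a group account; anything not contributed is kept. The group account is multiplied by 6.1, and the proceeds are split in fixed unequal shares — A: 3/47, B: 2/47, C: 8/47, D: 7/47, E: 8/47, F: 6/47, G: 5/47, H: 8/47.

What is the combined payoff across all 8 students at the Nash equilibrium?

209.70 points

Each unit j contributes comes back to j as 6.1 × (j's share), so j prefers to contribute only if that share exceeds 1/6.1 = 0.1639; otherwise keeping the unit dominates.
C, E and H are above the threshold, contributing 9 each; the remaining 5 contribute 0. Total contributed: 27.
The group account pays out 6.1 × 27 = 164.70 in total (split across the unequal shares, but the aggregate is all that matters for the group sum).
The 5 free-riders keep 9 each, adding 45. Group total = 45 + 164.70 = 209.70.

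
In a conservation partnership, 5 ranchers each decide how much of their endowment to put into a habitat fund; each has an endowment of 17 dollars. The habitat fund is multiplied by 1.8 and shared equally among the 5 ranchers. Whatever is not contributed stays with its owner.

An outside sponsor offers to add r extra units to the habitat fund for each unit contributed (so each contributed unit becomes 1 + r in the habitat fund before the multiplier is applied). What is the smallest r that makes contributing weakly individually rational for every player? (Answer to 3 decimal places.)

With matching at rate r, one contributed unit becomes (1 + r) in the habitat fund and returns 1.8 × (1 + r) / 5 to the contributor.
Setting this equal to 1: 1 + r = 5/1.8 = 2.7778.
So the minimum matching rate is r = 2.7778 − 1 = 1.778.

1.778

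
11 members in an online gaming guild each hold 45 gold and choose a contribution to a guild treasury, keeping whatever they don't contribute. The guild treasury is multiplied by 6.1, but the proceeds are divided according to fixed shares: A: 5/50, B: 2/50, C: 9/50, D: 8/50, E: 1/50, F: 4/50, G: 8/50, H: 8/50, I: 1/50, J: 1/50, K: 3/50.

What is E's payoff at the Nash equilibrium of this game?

50.49 gold

Each unit j contributes comes back to j as 6.1 × (j's share), so j prefers to contribute only if that share exceeds 1/6.1 = 0.1639; otherwise keeping the unit dominates.
C alone (share 9/50) is above the threshold, contributing 45; the remaining 10 contribute 0. Total contributed: 45.
E keeps 45 and receives 6.1 × 45 × 1/50 = 5.49 from the guild treasury, for a payoff of 50.49.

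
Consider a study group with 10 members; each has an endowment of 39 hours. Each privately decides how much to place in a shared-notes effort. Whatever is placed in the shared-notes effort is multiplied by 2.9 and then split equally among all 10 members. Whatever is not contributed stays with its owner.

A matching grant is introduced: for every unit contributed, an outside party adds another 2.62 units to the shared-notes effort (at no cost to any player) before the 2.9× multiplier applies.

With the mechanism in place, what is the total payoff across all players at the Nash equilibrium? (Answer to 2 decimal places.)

4094.22 hours

Under the mechanism each unit contributed yields 2.9 × 3.62 / 10 = 1.0498 back to its contributor per unit of net cost, which exceeds 1, making full contribution the dominant choice for everyone.
So the Nash equilibrium is full contribution by all 10; the group earns 2.9 × 3.62 × 390 = 4094.22.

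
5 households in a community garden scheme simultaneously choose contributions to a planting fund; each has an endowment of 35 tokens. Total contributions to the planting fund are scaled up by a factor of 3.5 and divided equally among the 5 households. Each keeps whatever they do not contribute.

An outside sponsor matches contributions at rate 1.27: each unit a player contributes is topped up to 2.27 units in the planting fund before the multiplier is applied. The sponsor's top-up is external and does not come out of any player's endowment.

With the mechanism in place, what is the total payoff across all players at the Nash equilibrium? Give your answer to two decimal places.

With the mechanism, a contributed unit returns 3.5 × 2.27 / 5 = 1.5890 per unit of net cost to the contributor — now above 1 — so contributing fully is weakly dominant for every player.
At the Nash equilibrium everyone contributes 35. Group total payoff = 3.5 × 2.27 × 175 = 1390.38.

1390.38 tokens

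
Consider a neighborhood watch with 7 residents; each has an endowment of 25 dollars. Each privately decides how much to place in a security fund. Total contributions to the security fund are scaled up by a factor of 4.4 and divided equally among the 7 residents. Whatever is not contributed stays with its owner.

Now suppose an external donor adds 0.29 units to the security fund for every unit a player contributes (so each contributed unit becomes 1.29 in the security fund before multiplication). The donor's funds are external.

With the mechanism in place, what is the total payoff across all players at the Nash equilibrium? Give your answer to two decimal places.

With the mechanism, a contributed unit returns 4.4 × 1.29 / 7 = 0.8109 per unit of net cost — still below 1 — so contributing 0 remains dominant for every player.
At the Nash equilibrium no one contributes; group total payoff = 7 × 25 = 175.

175.00 dollars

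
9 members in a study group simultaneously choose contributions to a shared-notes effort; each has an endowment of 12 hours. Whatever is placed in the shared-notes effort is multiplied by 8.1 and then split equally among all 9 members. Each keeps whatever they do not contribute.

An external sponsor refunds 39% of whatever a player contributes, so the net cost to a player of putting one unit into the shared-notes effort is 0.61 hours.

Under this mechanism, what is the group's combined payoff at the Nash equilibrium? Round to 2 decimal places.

916.92 hours

With the mechanism, a contributed unit returns (8.1/9) / 0.61 = 1.4754 per unit of net cost to the contributor — now above 1 — so contributing fully is weakly dominant for every player.
At the Nash equilibrium everyone contributes 12. Group total payoff = 9 × (12 × 0.39 + 8.1 × 12) = 916.92.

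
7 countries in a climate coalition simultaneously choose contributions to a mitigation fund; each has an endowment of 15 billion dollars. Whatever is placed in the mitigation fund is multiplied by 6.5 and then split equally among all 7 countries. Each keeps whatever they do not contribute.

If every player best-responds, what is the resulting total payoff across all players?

105.00 billion dollars

Each contributed unit returns 6.5/7 = 0.9286 to its contributor — below 1 — so contributing 0 is dominant for every player. At the Nash equilibrium everyone keeps their 15, and the group total is 7 × 15 = 105.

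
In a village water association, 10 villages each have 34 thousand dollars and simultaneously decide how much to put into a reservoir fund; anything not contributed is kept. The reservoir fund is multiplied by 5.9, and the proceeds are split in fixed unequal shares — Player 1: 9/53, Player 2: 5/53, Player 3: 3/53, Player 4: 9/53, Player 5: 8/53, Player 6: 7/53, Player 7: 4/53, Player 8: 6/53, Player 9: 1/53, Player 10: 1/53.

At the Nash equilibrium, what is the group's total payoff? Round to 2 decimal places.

673.20 thousand dollars

Player j's private return per contributed unit is 5.9 × (j's share). Contributing is weakly dominant for j when that share is at least 1/5.9 = 0.1695, and contributing 0 is dominant otherwise.
The shares above 0.1695 belong to Player 1 and Player 4, contributing 34 each; the remaining 8 contribute 0. Total contributed: 68.
The reservoir fund pays out 5.9 × 68 = 401.20 in total (split across the unequal shares, but the aggregate is all that matters for the group sum).
The 8 free-riders keep 34 each, adding 272. Group total = 272 + 401.20 = 673.20.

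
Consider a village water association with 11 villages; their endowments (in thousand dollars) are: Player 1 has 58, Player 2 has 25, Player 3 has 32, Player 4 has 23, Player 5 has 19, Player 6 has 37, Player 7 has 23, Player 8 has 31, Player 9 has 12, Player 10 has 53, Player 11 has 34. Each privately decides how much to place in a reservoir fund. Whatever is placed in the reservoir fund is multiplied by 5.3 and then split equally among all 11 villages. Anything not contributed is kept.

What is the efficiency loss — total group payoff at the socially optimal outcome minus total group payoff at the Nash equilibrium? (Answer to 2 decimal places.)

The private return per contributed unit is 5.3/11 = 0.4818 < 1 for every player regardless of endowment, so the Nash equilibrium is zero contribution and the group total is Σ E_j = 58 + 25 + 32 + 23 + 19 + 37 + 23 + 31 + 12 + 53 + 34 = 347.
Each contributed unit returns 5.300 to the group, so the social optimum is full contribution by everyone: group total = 5.300 × 347 = 1839.10.
Efficiency loss = (5.300 − 1) × 347 = 1492.10.

1492.10 thousand dollars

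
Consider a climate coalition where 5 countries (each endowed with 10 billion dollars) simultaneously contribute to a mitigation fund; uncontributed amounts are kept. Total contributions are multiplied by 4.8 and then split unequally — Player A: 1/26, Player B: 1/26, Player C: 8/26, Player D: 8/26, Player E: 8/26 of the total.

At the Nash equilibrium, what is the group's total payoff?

Player j's private return per contributed unit is 4.8 × (j's share). Contributing is weakly dominant for j when that share is at least 1/4.8 = 0.2083, and contributing 0 is dominant otherwise.
The shares above 0.2083 belong to Player C, Player D and Player E, contributing 10 each; the remaining 2 contribute 0. Total contributed: 30.
The mitigation fund pays out 4.8 × 30 = 144.00 in total (split across the unequal shares, but the aggregate is all that matters for the group sum).
The 2 free-riders keep 10 each, adding 20. Group total = 20 + 144.00 = 164.00.

164.00 billion dollars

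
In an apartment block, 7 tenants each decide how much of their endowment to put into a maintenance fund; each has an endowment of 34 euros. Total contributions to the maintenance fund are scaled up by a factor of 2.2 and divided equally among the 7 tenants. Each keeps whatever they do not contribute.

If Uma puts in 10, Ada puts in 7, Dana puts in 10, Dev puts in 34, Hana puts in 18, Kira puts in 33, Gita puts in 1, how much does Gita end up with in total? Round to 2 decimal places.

Total contributed: 10 + 7 + 10 + 34 + 18 + 33 + 1 = 113.
Each receives 2.2 × 113 / 7 = 35.51 from the maintenance fund.
Gita keeps 34 − 1 = 33, so Gita's payoff is 33 + 35.51 = 68.51.

68.51 euros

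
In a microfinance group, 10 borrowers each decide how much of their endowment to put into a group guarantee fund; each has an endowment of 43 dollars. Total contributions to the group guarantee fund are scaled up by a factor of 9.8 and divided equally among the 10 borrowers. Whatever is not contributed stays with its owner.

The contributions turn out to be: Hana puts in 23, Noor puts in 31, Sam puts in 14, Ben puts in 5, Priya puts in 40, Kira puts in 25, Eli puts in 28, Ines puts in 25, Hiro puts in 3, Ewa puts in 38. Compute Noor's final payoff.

Total contributed: 23 + 31 + 14 + 5 + 40 + 25 + 28 + 25 + 3 + 38 = 232.
Each receives 9.8 × 232 / 10 = 227.36 from the group guarantee fund.
Noor keeps 43 − 31 = 12, so Noor's payoff is 12 + 227.36 = 239.36.

239.36 dollars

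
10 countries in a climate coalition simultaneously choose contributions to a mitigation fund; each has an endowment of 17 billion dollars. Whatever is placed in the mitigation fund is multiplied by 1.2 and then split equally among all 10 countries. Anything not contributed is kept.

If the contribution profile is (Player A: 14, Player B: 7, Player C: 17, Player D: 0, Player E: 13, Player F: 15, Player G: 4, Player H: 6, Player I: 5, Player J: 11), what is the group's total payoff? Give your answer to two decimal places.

188.40 billion dollars

Total contributed: 14 + 7 + 17 + 0 + 13 + 15 + 4 + 6 + 5 + 11 = 92; total kept: 10 × 17 − 92 = 78.
The mitigation fund pays out 1.2 × 92 = 110.40 in aggregate.
Group total = 78 + 110.40 = 188.40.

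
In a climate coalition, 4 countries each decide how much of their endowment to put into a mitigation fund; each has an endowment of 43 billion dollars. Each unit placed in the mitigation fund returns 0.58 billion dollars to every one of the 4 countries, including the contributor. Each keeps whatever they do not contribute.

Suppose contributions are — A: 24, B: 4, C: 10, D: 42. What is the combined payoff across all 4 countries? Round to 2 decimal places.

Total contributed: 24 + 4 + 10 + 42 = 80; total kept: 4 × 43 − 80 = 92.
The mitigation fund pays out 0.58 × 4 × 80 = 185.60 in aggregate.
Group total = 92 + 185.60 = 277.60.

277.60 billion dollars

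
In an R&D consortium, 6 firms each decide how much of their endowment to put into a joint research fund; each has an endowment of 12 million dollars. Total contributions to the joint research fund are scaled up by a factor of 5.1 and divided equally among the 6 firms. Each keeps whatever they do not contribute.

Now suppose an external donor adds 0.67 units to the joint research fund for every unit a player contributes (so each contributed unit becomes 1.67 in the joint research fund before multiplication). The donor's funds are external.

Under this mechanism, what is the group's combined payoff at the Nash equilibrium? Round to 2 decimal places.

613.22 million dollars

Under the mechanism each unit contributed yields 5.1 × 1.67 / 6 = 1.4195 back to its contributor per unit of net cost, which exceeds 1, making full contribution the dominant choice for everyone.
At the Nash equilibrium everyone contributes 12. Group total payoff = 5.1 × 1.67 × 72 = 613.22.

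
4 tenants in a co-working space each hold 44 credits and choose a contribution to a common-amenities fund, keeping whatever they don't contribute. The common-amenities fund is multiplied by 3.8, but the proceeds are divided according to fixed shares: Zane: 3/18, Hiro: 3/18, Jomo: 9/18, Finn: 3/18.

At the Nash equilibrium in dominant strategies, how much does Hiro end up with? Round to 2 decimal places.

A player with share s gets back 3.8·s per unit contributed, so full contribution is dominant for anyone with s > 1/3.8 = 0.2632 and zero contribution is dominant for anyone below.
Only Jomo (9/18) clears that bar, contributing 44; the remaining 3 contribute 0. Total contributed: 44.
Hiro keeps 44 and receives 3.8 × 44 × 3/18 = 27.87 from the common-amenities fund, for a payoff of 71.87.

71.87 credits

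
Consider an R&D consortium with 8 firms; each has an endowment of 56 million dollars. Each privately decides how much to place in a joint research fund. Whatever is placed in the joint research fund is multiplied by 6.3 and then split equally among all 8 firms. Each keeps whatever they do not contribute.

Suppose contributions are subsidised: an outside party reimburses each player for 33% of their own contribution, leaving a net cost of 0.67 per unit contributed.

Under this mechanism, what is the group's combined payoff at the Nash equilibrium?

With the mechanism, a contributed unit returns (6.3/8) / 0.67 = 1.1754 per unit of net cost to the contributor — now above 1 — so contributing fully is weakly dominant for every player.
At the Nash equilibrium everyone contributes 56. Group total payoff = 8 × (56 × 0.33 + 6.3 × 56) = 2970.24.

2970.24 million dollars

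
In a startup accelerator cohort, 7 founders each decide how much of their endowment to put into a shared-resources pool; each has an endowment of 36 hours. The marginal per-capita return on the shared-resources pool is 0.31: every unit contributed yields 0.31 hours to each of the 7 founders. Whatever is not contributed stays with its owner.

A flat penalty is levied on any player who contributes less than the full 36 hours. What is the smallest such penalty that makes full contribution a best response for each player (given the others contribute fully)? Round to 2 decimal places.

Given the others contribute fully, the best deviation is to contribute 0 (any partial contribution still incurs the fine and gives up units whose private return 0.31 is below 1).
Deviating from 36 to 0 saves 36 hours but forfeits the deviator's share of the drop in the shared-resources pool: 0.31 × 36 = 11.16.
So the deviation gain is 36 − 11.16 = 24.84, and the fine must be at least 24.84 hours to wipe it out.

24.84 hours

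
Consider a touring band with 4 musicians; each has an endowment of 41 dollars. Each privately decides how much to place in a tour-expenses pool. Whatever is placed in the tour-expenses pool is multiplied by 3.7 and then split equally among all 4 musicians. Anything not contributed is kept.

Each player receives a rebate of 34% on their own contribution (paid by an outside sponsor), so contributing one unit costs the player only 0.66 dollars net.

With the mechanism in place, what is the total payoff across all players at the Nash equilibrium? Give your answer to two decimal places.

Under the mechanism each unit contributed yields (3.7/4) / 0.66 = 1.4015 back to its contributor per unit of net cost, which exceeds 1, making full contribution the dominant choice for everyone.
So the Nash equilibrium is full contribution by all 4; the group earns 4 × (41 × 0.34 + 3.7 × 41) = 662.56.

662.56 dollars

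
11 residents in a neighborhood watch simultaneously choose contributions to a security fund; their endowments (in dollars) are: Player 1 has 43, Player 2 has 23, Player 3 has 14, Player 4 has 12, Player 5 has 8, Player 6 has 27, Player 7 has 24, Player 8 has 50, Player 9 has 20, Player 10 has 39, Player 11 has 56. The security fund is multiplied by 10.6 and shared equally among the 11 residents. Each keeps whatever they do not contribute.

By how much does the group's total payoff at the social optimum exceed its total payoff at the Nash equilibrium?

3033.60 dollars

The private return per contributed unit is 10.6/11 = 0.9636 < 1 for every player regardless of endowment, so the Nash equilibrium is zero contribution and the group total is Σ E_j = 43 + 23 + 14 + 12 + 8 + 27 + 24 + 50 + 20 + 39 + 56 = 316.
Each contributed unit returns 10.600 to the group, so the social optimum is full contribution by everyone: group total = 10.600 × 316 = 3349.60.
Efficiency loss = (10.600 − 1) × 316 = 3033.60.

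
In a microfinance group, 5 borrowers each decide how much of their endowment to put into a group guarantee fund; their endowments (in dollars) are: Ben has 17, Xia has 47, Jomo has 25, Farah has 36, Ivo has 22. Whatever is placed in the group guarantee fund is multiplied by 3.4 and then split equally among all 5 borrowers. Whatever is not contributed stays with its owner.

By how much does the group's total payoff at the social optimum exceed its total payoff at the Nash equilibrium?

The private return per contributed unit is 3.4/5 = 0.6800 < 1 for every player regardless of endowment, so the Nash equilibrium is zero contribution and the group total is Σ E_j = 17 + 47 + 25 + 36 + 22 = 147.
Each contributed unit returns 3.400 to the group, so the social optimum is full contribution by everyone: group total = 3.400 × 147 = 499.80.
Efficiency loss = (3.400 − 1) × 147 = 352.80.

352.80 dollars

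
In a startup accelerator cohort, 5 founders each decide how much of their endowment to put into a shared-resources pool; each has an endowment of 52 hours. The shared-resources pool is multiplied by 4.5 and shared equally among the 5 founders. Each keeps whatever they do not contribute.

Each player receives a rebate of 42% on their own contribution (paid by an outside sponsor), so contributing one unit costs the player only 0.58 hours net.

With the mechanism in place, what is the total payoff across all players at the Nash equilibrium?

With the mechanism, a contributed unit returns (4.5/5) / 0.58 = 1.5517 per unit of net cost to the contributor — now above 1 — so contributing fully is weakly dominant for every player.
So the Nash equilibrium is full contribution by all 5; the group earns 5 × (52 × 0.42 + 4.5 × 52) = 1279.20.

1279.20 hours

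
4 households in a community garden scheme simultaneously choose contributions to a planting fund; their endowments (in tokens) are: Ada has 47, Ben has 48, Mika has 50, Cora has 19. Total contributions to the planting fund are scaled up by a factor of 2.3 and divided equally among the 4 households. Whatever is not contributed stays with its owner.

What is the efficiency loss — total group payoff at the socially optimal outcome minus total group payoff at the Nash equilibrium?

The private return per contributed unit is 2.3/4 = 0.5750 < 1 for every player regardless of endowment, so the Nash equilibrium is zero contribution and the group total is Σ E_j = 47 + 48 + 50 + 19 = 164.
Each contributed unit returns 2.300 to the group, so the social optimum is full contribution by everyone: group total = 2.300 × 164 = 377.20.
Efficiency loss = (2.300 − 1) × 164 = 213.20.

213.20 tokens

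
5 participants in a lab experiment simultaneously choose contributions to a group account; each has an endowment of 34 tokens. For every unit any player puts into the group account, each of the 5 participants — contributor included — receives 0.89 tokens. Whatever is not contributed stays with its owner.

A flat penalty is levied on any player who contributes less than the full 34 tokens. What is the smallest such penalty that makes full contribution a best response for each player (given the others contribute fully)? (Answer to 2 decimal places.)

3.74 tokens

Given the others contribute fully, the best deviation is to contribute 0 (any partial contribution still incurs the fine and gives up units whose private return 0.89 is below 1).
Deviating from 34 to 0 saves 34 tokens but forfeits the deviator's share of the drop in the group account: 0.89 × 34 = 30.26.
So the deviation gain is 34 − 30.26 = 3.74, and the fine must be at least 3.74 tokens to wipe it out.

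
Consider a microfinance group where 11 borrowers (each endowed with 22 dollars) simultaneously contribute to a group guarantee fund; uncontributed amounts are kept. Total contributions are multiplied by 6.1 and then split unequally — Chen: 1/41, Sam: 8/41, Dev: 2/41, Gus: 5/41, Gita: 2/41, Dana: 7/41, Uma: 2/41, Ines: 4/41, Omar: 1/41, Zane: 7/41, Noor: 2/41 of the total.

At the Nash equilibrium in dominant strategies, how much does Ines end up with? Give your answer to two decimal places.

For player j, contributing a unit is worthwhile iff 6.1 × (j's share) ≥ 1, i.e. iff j's share is at least 0.1639.
Sam, Dana and Zane clear that bar, contributing 22 each; the remaining 8 contribute 0. Total contributed: 66.
Ines keeps 22 and receives 6.1 × 66 × 4/41 = 39.28 from the group guarantee fund, for a payoff of 61.28.

61.28 dollars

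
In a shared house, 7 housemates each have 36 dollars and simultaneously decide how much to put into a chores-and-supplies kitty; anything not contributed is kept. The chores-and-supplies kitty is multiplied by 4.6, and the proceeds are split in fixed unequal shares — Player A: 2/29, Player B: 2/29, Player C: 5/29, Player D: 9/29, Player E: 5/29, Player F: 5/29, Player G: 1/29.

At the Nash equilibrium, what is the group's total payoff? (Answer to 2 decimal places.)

Player j's private return per contributed unit is 4.6 × (j's share). Contributing is weakly dominant for j when that share is at least 1/4.6 = 0.2174, and contributing 0 is dominant otherwise.
The only share above 0.2174 is Player D's 9/29, contributing 36; the remaining 6 contribute 0. Total contributed: 36.
The chores-and-supplies kitty pays out 4.6 × 36 = 165.60 in total (split across the unequal shares, but the aggregate is all that matters for the group sum).
The 6 free-riders keep 36 each, adding 216. Group total = 216 + 165.60 = 381.60.

381.60 dollars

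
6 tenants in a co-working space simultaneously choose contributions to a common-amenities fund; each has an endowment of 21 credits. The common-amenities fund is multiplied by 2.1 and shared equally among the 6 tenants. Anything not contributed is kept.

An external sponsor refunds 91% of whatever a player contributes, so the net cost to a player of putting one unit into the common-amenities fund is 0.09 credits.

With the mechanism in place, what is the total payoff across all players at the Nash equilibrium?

379.26 credits

Under the mechanism each unit contributed yields (2.1/6) / 0.09 = 3.8889 back to its contributor per unit of net cost, which exceeds 1, making full contribution the dominant choice for everyone.
So the Nash equilibrium is full contribution by all 6; the group earns 6 × (21 × 0.91 + 2.1 × 21) = 379.26.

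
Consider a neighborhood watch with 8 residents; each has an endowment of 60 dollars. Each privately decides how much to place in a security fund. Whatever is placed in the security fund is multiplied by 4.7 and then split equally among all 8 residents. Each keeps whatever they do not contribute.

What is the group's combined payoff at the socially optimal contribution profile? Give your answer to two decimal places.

2256.00 dollars

Each contributed unit returns 4.700 to the group as a whole (0.5875 to each of 8 players), which exceeds 1, so the social optimum is full contribution: group total = 4.700 × 480 = 2256.00.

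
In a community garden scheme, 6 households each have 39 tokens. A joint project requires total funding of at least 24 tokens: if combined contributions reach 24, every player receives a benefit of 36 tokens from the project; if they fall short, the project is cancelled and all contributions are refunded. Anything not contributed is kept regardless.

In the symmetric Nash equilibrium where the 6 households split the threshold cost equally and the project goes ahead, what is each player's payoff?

Equal share of the threshold: 24/6 = 4.
At this profile no one gains by cutting their contribution: any cut drops the total below 24, the project is cancelled, contributions are refunded, and the deviator ends with 39, which is less than 39 − 4 + 36 = 71. Contributing more than 4 just wastes the excess. So contributing exactly 4 is a best response.
Each player's payoff: 39 − 4 + 36 = 71.

71 tokens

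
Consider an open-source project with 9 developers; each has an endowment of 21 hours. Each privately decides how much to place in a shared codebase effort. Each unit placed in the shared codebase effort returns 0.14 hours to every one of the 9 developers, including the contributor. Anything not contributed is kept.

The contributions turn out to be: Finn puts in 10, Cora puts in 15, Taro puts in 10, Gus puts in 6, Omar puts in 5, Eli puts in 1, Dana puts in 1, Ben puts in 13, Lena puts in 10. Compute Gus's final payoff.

24.94 hours

Total contributed: 10 + 15 + 10 + 6 + 5 + 1 + 1 + 13 + 10 = 71.
Each receives 0.14 × 71 = 9.94 from the shared codebase effort.
Gus keeps 21 − 6 = 15, so Gus's payoff is 15 + 9.94 = 24.94.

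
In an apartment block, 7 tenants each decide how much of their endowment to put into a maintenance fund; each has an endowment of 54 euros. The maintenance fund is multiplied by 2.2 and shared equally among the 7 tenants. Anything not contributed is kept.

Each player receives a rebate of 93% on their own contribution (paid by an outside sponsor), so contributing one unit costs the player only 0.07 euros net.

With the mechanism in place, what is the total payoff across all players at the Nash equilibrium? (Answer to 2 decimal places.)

1183.14 euros

The effective private return per unit is now (2.2/7) / 0.07 = 4.4898 > 1, so every player's dominant strategy flips to full contribution.
So the Nash equilibrium is full contribution by all 7; the group earns 7 × (54 × 0.93 + 2.2 × 54) = 1183.14.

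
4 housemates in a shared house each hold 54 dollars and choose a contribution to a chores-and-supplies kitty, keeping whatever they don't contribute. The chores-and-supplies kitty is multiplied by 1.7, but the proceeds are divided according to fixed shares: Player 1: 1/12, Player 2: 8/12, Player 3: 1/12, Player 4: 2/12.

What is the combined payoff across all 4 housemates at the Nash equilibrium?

253.80 dollars

Each unit j contributes comes back to j as 1.7 × (j's share), so j prefers to contribute only if that share exceeds 1/1.7 = 0.5882; otherwise keeping the unit dominates.
The only share above 0.5882 is Player 2's 8/12, contributing 54; the remaining 3 contribute 0. Total contributed: 54.
The chores-and-supplies kitty pays out 1.7 × 54 = 91.80 in total (split across the unequal shares, but the aggregate is all that matters for the group sum).
The 3 free-riders keep 54 each, adding 162. Group total = 162 + 91.80 = 253.80.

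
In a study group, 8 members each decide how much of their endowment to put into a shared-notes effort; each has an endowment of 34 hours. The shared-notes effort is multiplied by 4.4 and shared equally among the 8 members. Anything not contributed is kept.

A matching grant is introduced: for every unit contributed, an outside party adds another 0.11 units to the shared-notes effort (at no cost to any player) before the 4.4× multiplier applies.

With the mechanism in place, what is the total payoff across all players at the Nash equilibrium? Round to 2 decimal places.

272.00 hours

With the mechanism, a contributed unit returns 4.4 × 1.11 / 8 = 0.6105 per unit of net cost — still below 1 — so contributing 0 remains dominant for every player.
Everyone keeps their endowment and the group total is 8 × 34 = 272.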